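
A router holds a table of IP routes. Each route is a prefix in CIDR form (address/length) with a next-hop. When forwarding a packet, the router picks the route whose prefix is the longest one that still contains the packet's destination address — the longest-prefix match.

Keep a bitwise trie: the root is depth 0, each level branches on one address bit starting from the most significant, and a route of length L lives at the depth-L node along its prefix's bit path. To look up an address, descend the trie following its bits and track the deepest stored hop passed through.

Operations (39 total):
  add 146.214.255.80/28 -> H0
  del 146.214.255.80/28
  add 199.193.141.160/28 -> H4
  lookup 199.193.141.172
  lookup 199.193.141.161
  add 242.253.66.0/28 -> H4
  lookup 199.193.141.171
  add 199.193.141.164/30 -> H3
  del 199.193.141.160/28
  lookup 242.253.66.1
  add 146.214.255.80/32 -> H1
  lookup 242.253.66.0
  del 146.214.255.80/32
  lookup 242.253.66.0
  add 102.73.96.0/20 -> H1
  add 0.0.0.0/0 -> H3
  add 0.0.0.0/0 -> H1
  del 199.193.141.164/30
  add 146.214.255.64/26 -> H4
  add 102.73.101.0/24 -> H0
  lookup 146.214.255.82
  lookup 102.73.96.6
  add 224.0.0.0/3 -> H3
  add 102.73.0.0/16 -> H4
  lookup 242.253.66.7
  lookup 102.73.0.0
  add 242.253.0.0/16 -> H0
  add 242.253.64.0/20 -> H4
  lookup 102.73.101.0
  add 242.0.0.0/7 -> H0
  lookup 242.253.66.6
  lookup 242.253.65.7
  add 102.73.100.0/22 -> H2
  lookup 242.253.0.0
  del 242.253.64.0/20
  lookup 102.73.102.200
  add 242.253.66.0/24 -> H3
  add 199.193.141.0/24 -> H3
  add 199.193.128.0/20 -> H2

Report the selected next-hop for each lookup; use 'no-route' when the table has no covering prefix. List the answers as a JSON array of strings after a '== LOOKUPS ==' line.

Trace:
  + 146.214.255.80/28 (H0) depth=28
  - 146.214.255.80/28 clear@28
  + 199.193.141.160/28 (H4) depth=28
  ? 199.193.141.172  path d0:-→d1:-→d2:-→d3:-→d4:-→d5:-→d6:-→d7:-→d8:-→d9:-→d10:-→d11:-→d12:-→d13:-→d14:-→d15:-→d16:-→d17:-→d18:-→d19:-→d20:-→d21:-→d22:-→d23:-→d24:-→d25:-→d26:-→d27:-→d28:H4  best=H4
  ? 199.193.141.161  path d0:-→d1:-→d2:-→d3:-→d4:-→d5:-→d6:-→d7:-→d8:-→d9:-→d10:-→d11:-→d12:-→d13:-→d14:-→d15:-→d16:-→d17:-→d18:-→d19:-→d20:-→d21:-→d22:-→d23:-→d24:-→d25:-→d26:-→d27:-→d28:H4  best=H4
  + 242.253.66.0/28 (H4) depth=28
  ? 199.193.141.171  path d0:-→d1:-→d2:-→d3:-→d4:-→d5:-→d6:-→d7:-→d8:-→d9:-→d10:-→d11:-→d12:-→d13:-→d14:-→d15:-→d16:-→d17:-→d18:-→d19:-→d20:-→d21:-→d22:-→d23:-→d24:-→d25:-→d26:-→d27:-→d28:H4  best=H4
  + 199.193.141.164/30 (H3) depth=30
  - 199.193.141.160/28 clear@28
  ? 242.253.66.1  path d0:-→d1:-→d2:-→d3:-→d4:-→d5:-→d6:-→d7:-→d8:-→d9:-→d10:-→d11:-→d12:-→d13:-→d14:-→d15:-→d16:-→d17:-→d18:-→d19:-→d20:-→d21:-→d22:-→d23:-→d24:-→d25:-→d26:-→d27:-→d28:H4  best=H4
  + 146.214.255.80/32 (H1) depth=32
  ? 242.253.66.0  path d0:-→d1:-→d2:-→d3:-→d4:-→d5:-→d6:-→d7:-→d8:-→d9:-→d10:-→d11:-→d12:-→d13:-→d14:-→d15:-→d16:-→d17:-→d18:-→d19:-→d20:-→d21:-→d22:-→d23:-→d24:-→d25:-→d26:-→d27:-→d28:H4  best=H4
  - 146.214.255.80/32 clear@32
  ? 242.253.66.0  path d0:-→d1:-→d2:-→d3:-→d4:-→d5:-→d6:-→d7:-→d8:-→d9:-→d10:-→d11:-→d12:-→d13:-→d14:-→d15:-→d16:-→d17:-→d18:-→d19:-→d20:-→d21:-→d22:-→d23:-→d24:-→d25:-→d26:-→d27:-→d28:H4  best=H4
  + 102.73.96.0/20 (H1) depth=20
  + 0.0.0.0/0 (H3) depth=0
  + 0.0.0.0/0 (H1) depth=0
  - 199.193.141.164/30 clear@30
  + 146.214.255.64/26 (H4) depth=26
  + 102.73.101.0/24 (H0) depth=24
  ? 146.214.255.82  path d0:H1→d1:-→d2:-→d3:-→d4:-→d5:-→d6:-→d7:-→d8:-→d9:-→d10:-→d11:-→d12:-→d13:-→d14:-→d15:-→d16:-→d17:-→d18:-→d19:-→d20:-→d21:-→d22:-→d23:-→d24:-→d25:-→d26:H4→d27:-→d28:-→d29:-→d30:-  best=H4
  ? 102.73.96.6  path d0:H1→d1:-→d2:-→d3:-→d4:-→d5:-→d6:-→d7:-→d8:-→d9:-→d10:-→d11:-→d12:-→d13:-→d14:-→d15:-→d16:-→d17:-→d18:-→d19:-→d20:H1→d21:-  best=H1
  + 224.0.0.0/3 (H3) depth=3
  + 102.73.0.0/16 (H4) depth=16
  ? 242.253.66.7  path d0:H1→d1:-→d2:-→d3:H3→d4:-→d5:-→d6:-→d7:-→d8:-→d9:-→d10:-→d11:-→d12:-→d13:-→d14:-→d15:-→d16:-→d17:-→d18:-→d19:-→d20:-→d21:-→d22:-→d23:-→d24:-→d25:-→d26:-→d27:-→d28:H4  best=H4
  ? 102.73.0.0  path d0:H1→d1:-→d2:-→d3:-→d4:-→d5:-→d6:-→d7:-→d8:-→d9:-→d10:-→d11:-→d12:-→d13:-→d14:-→d15:-→d16:H4→d17:-  best=H4
  + 242.253.0.0/16 (H0) depth=16
  + 242.253.64.0/20 (H4) depth=20
  ? 102.73.101.0  path d0:H1→d1:-→d2:-→d3:-→d4:-→d5:-→d6:-→d7:-→d8:-→d9:-→d10:-→d11:-→d12:-→d13:-→d14:-→d15:-→d16:H4→d17:-→d18:-→d19:-→d20:H1→d21:-→d22:-→d23:-→d24:H0  best=H0
  + 242.0.0.0/7 (H0) depth=7
  ? 242.253.66.6  path d0:H1→d1:-→d2:-→d3:H3→d4:-→d5:-→d6:-→d7:H0→d8:-→d9:-→d10:-→d11:-→d12:-→d13:-→d14:-→d15:-→d16:H0→d17:-→d18:-→d19:-→d20:H4→d21:-→d22:-→d23:-→d24:-→d25:-→d26:-→d27:-→d28:H4  best=H4
  ? 242.253.65.7  path d0:H1→d1:-→d2:-→d3:H3→d4:-→d5:-→d6:-→d7:H0→d8:-→d9:-→d10:-→d11:-→d12:-→d13:-→d14:-→d15:-→d16:H0→d17:-→d18:-→d19:-→d20:H4→d21:-→d22:-  best=H4
  + 102.73.100.0/22 (H2) depth=22
  ? 242.253.0.0  path d0:H1→d1:-→d2:-→d3:H3→d4:-→d5:-→d6:-→d7:H0→d8:-→d9:-→d10:-→d11:-→d12:-→d13:-→d14:-→d15:-→d16:H0→d17:-  best=H0
  - 242.253.64.0/20 clear@20
  ? 102.73.102.200  path d0:H1→d1:-→d2:-→d3:-→d4:-→d5:-→d6:-→d7:-→d8:-→d9:-→d10:-→d11:-→d12:-→d13:-→d14:-→d15:-→d16:H4→d17:-→d18:-→d19:-→d20:H1→d21:-→d22:H2  best=H2
  + 242.253.66.0/24 (H3) depth=24
  + 199.193.141.0/24 (H3) depth=24
  + 199.193.128.0/20 (H2) depth=20

== LOOKUPS ==
["H4","H4","H4","H4","H4","H4","H4","H1","H4","H4","H0","H4","H4","H0","H2"]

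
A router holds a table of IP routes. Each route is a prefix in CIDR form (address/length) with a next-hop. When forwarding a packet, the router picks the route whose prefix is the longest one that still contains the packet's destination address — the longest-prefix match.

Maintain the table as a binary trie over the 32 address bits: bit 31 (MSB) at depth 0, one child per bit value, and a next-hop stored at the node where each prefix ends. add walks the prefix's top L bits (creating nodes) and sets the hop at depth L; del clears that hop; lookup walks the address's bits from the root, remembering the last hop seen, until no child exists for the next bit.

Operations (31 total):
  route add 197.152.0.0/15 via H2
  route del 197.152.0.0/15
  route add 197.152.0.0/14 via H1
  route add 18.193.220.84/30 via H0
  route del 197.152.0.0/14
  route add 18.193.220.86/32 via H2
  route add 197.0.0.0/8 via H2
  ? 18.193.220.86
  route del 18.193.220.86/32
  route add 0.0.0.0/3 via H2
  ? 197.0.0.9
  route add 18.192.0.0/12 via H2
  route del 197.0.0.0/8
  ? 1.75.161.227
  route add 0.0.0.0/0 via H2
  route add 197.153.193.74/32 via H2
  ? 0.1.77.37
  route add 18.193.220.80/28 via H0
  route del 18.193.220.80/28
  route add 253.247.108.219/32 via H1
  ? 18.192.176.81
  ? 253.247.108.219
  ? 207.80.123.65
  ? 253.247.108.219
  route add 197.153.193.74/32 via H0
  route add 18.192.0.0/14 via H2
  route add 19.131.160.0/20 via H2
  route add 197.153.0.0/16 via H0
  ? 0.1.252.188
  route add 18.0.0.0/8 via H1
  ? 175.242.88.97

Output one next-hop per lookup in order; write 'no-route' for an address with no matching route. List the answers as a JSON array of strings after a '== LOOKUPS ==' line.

Trace:
  + 197.152.0.0/15 (H2) depth=15
  - 197.152.0.0/15 clear@15
  + 197.152.0.0/14 (H1) depth=14
  + 18.193.220.84/30 (H0) depth=30
  - 197.152.0.0/14 clear@14
  + 18.193.220.86/32 (H2) depth=32
  + 197.0.0.0/8 (H2) depth=8
  Q 18.193.220.86: descend 00010010110000011101110001010110 ; hops seen [H0,H2] ; pick H2
  - 18.193.220.86/32 clear@32
  + 0.0.0.0/3 (H2) depth=3
  Q 197.0.0.9: descend 11000101 ; hops seen [H2] ; pick H2
  + 18.192.0.0/12 (H2) depth=12
  - 197.0.0.0/8 clear@8
  Q 1.75.161.227: descend 000 ; hops seen [H2] ; pick H2
  + 0.0.0.0/0 (H2) depth=0
  + 197.153.193.74/32 (H2) depth=32
  Q 0.1.77.37: descend 000 ; hops seen [H2,H2] ; pick H2
  + 18.193.220.80/28 (H0) depth=28
  - 18.193.220.80/28 clear@28
  + 253.247.108.219/32 (H1) depth=32
  Q 18.192.176.81: descend 000100101100000 ; hops seen [H2,H2,H2] ; pick H2
  Q 253.247.108.219: descend 11111101111101110110110011011011 ; hops seen [H2,H1] ; pick H1
  Q 207.80.123.65: descend 1100 ; hops seen [H2] ; pick H2
  Q 253.247.108.219: descend 11111101111101110110110011011011 ; hops seen [H2,H1] ; pick H1
  + 197.153.193.74/32 (H0) depth=32
  + 18.192.0.0/14 (H2) depth=14
  + 19.131.160.0/20 (H2) depth=20
  + 197.153.0.0/16 (H0) depth=16
  Q 0.1.252.188: descend 000 ; hops seen [H2,H2] ; pick H2
  + 18.0.0.0/8 (H1) depth=8
  Q 175.242.88.97: descend 1 ; hops seen [H2] ; pick H2

== LOOKUPS ==
["H2","H2","H2","H2","H2","H1","H2","H1","H2","H2"]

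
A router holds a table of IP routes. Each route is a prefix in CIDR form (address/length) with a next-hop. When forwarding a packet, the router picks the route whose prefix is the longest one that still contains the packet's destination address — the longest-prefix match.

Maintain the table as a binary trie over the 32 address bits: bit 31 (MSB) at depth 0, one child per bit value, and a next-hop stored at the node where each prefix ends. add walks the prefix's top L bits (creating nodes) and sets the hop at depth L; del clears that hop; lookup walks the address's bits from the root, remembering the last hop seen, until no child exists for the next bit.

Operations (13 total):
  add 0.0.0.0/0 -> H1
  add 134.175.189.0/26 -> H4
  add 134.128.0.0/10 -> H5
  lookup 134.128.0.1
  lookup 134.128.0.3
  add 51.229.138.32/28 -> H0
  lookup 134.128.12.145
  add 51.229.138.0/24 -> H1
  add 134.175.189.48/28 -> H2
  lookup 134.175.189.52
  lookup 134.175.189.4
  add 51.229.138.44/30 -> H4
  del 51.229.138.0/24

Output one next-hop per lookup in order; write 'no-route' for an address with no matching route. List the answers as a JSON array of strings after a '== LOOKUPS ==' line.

Trace:
  add 0.0.0.0/0 -> H1 at depth 0
  add 134.175.189.0/26 -> H4 at depth 26
  add 134.128.0.0/10 -> H5 at depth 10
  Q 134.128.0.1: descend 1000011010 ; hops seen [H1,H5] ; pick H5
  Q 134.128.0.3: descend 1000011010 ; hops seen [H1,H5] ; pick H5
  add 51.229.138.32/28 -> H0 at depth 28
  Q 134.128.12.145: descend 1000011010 ; hops seen [H1,H5] ; pick H5
  add 51.229.138.0/24 -> H1 at depth 24
  add 134.175.189.48/28 -> H2 at depth 28
  Q 134.175.189.52: descend 1000011010101111101111010011 ; hops seen [H1,H5,H4,H2] ; pick H2
  Q 134.175.189.4: descend 10000110101011111011110100 ; hops seen [H1,H5,H4] ; pick H4
  add 51.229.138.44/30 -> H4 at depth 30
  - 51.229.138.0/24 clear@24

== LOOKUPS ==
["H5","H5","H5","H2","H4"]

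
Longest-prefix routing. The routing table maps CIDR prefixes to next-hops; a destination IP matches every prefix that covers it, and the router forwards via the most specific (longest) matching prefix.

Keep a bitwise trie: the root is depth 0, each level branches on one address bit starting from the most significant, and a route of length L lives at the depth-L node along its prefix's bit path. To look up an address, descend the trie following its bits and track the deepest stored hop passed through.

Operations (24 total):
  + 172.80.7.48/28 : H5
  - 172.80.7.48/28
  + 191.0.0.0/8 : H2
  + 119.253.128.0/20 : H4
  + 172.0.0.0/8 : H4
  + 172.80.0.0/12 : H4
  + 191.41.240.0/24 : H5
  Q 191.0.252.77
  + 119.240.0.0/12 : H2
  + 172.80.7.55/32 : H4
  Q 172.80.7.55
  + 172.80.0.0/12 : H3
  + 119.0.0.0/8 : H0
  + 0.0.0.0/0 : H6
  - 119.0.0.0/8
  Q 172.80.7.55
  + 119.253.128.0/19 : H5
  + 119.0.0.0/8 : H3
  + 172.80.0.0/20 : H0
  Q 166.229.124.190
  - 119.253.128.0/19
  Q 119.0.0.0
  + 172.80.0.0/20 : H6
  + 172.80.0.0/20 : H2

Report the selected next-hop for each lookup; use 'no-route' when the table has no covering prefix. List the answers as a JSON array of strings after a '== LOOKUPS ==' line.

Apply in order:
  + 172.80.7.48/28 (H5) depth=28
  del 172.80.7.48/28 (clear depth 28)
  + 191.0.0.0/8 (H2) depth=8
  + 119.253.128.0/20 (H4) depth=20
  + 172.0.0.0/8 (H4) depth=8
  + 172.80.0.0/12 (H4) depth=12
  + 191.41.240.0/24 (H5) depth=24
  lookup 191.0.252.77: bits 1011111100 walk d0:-→d1:-→d2:-→d3:-→d4:-→d5:-→d6:-→d7:-→d8:H2→d9:-→d10:- -> H2
  + 119.240.0.0/12 (H2) depth=12
  + 172.80.7.55/32 (H4) depth=32
  lookup 172.80.7.55: bits 10101100010100000000011100110111 walk d0:-→d1:-→d2:-→d3:-→d4:-→d5:-→d6:-→d7:-→d8:H4→d9:-→d10:-→d11:-→d12:H4→d13:-→d14:-→d15:-→d16:-→d17:-→d18:-→d19:-→d20:-→d21:-→d22:-→d23:-→d24:-→d25:-→d26:-→d27:-→d28:-→d29:-→d30:-→d31:-→d32:H4 -> H4
  + 172.80.0.0/12 (H3) depth=12
  + 119.0.0.0/8 (H0) depth=8
  + 0.0.0.0/0 (H6) depth=0
  del 119.0.0.0/8 (clear depth 8)
  lookup 172.80.7.55: bits 10101100010100000000011100110111 walk d0:H6→d1:-→d2:-→d3:-→d4:-→d5:-→d6:-→d7:-→d8:H4→d9:-→d10:-→d11:-→d12:H3→d13:-→d14:-→d15:-→d16:-→d17:-→d18:-→d19:-→d20:-→d21:-→d22:-→d23:-→d24:-→d25:-→d26:-→d27:-→d28:-→d29:-→d30:-→d31:-→d32:H4 -> H4
  + 119.253.128.0/19 (H5) depth=19
  + 119.0.0.0/8 (H3) depth=8
  + 172.80.0.0/20 (H0) depth=20
  lookup 166.229.124.190: bits 1010 walk d0:H6→d1:-→d2:-→d3:-→d4:- -> H6
  del 119.253.128.0/19 (clear depth 19)
  lookup 119.0.0.0: bits 01110111 walk d0:H6→d1:-→d2:-→d3:-→d4:-→d5:-→d6:-→d7:-→d8:H3 -> H3
  + 172.80.0.0/20 (H6) depth=20
  + 172.80.0.0/20 (H2) depth=20

== LOOKUPS ==
["H2","H4","H4","H6","H3"]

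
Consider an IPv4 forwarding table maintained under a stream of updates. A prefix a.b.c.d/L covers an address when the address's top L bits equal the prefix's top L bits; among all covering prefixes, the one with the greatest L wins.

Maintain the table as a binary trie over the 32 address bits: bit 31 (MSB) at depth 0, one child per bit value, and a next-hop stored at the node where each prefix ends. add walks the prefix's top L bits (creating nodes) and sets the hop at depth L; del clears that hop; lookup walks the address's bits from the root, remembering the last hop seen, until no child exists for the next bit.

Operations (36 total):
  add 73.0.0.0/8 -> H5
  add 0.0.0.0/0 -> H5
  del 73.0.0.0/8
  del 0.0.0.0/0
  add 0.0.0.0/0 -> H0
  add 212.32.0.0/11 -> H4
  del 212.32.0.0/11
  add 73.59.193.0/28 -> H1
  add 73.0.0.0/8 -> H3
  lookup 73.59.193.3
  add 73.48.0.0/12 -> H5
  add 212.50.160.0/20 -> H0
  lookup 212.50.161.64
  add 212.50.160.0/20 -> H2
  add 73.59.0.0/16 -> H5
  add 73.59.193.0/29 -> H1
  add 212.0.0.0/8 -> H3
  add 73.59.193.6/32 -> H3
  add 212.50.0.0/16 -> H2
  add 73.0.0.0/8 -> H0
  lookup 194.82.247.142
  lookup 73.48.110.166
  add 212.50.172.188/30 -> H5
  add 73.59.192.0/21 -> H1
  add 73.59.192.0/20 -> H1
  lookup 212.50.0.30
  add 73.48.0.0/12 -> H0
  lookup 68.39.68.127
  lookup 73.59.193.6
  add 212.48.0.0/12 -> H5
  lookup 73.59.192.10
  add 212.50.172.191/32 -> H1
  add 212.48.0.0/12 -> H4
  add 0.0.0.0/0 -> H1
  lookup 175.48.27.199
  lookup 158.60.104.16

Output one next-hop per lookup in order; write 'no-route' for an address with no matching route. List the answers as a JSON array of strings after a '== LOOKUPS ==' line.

Apply in order:
  add 73.0.0.0/8 -> H5 at depth 8
  add 0.0.0.0/0 -> H5 at depth 0
  - 73.0.0.0/8 clear@8
  - 0.0.0.0/0 clear@0
  add 0.0.0.0/0 -> H0 at depth 0
  add 212.32.0.0/11 -> H4 at depth 11
  - 212.32.0.0/11 clear@11
  add 73.59.193.0/28 -> H1 at depth 28
  add 73.0.0.0/8 -> H3 at depth 8
  lookup 73.59.193.3: bits 0100100100111011110000010000 walk d0:H0→d1:-→d2:-→d3:-→d4:-→d5:-→d6:-→d7:-→d8:H3→d9:-→d10:-→d11:-→d12:-→d13:-→d14:-→d15:-→d16:-→d17:-→d18:-→d19:-→d20:-→d21:-→d22:-→d23:-→d24:-→d25:-→d26:-→d27:-→d28:H1 -> H1
  add 73.48.0.0/12 -> H5 at depth 12
  add 212.50.160.0/20 -> H0 at depth 20
  lookup 212.50.161.64: bits 11010100001100101010 walk d0:H0→d1:-→d2:-→d3:-→d4:-→d5:-→d6:-→d7:-→d8:-→d9:-→d10:-→d11:-→d12:-→d13:-→d14:-→d15:-→d16:-→d17:-→d18:-→d19:-→d20:H0 -> H0
  add 212.50.160.0/20 -> H2 at depth 20
  add 73.59.0.0/16 -> H5 at depth 16
  add 73.59.193.0/29 -> H1 at depth 29
  add 212.0.0.0/8 -> H3 at depth 8
  add 73.59.193.6/32 -> H3 at depth 32
  add 212.50.0.0/16 -> H2 at depth 16
  add 73.0.0.0/8 -> H0 at depth 8
  lookup 194.82.247.142: bits 110 walk d0:H0→d1:-→d2:-→d3:- -> H0
  lookup 73.48.110.166: bits 010010010011 walk d0:H0→d1:-→d2:-→d3:-→d4:-→d5:-→d6:-→d7:-→d8:H0→d9:-→d10:-→d11:-→d12:H5 -> H5
  add 212.50.172.188/30 -> H5 at depth 30
  add 73.59.192.0/21 -> H1 at depth 21
  add 73.59.192.0/20 -> H1 at depth 20
  lookup 212.50.0.30: bits 1101010000110010 walk d0:H0→d1:-→d2:-→d3:-→d4:-→d5:-→d6:-→d7:-→d8:H3→d9:-→d10:-→d11:-→d12:-→d13:-→d14:-→d15:-→d16:H2 -> H2
  add 73.48.0.0/12 -> H0 at depth 12
  lookup 68.39.68.127: bits 0100 walk d0:H0→d1:-→d2:-→d3:-→d4:- -> H0
  lookup 73.59.193.6: bits 01001001001110111100000100000110 walk d0:H0→d1:-→d2:-→d3:-→d4:-→d5:-→d6:-→d7:-→d8:H0→d9:-→d10:-→d11:-→d12:H0→d13:-→d14:-→d15:-→d16:H5→d17:-→d18:-→d19:-→d20:H1→d21:H1→d22:-→d23:-→d24:-→d25:-→d26:-→d27:-→d28:H1→d29:H1→d30:-→d31:-→d32:H3 -> H3
  add 212.48.0.0/12 -> H5 at depth 12
  lookup 73.59.192.10: bits 01001001001110111100000 walk d0:H0→d1:-→d2:-→d3:-→d4:-→d5:-→d6:-→d7:-→d8:H0→d9:-→d10:-→d11:-→d12:H0→d13:-→d14:-→d15:-→d16:H5→d17:-→d18:-→d19:-→d20:H1→d21:H1→d22:-→d23:- -> H1
  add 212.50.172.191/32 -> H1 at depth 32
  add 212.48.0.0/12 -> H4 at depth 12
  add 0.0.0.0/0 -> H1 at depth 0
  lookup 175.48.27.199: bits 1 walk d0:H1→d1:- -> H1
  lookup 158.60.104.16: bits 1 walk d0:H1→d1:- -> H1

== LOOKUPS ==
["H1","H0","H0","H5","H2","H0","H3","H1","H1","H1"]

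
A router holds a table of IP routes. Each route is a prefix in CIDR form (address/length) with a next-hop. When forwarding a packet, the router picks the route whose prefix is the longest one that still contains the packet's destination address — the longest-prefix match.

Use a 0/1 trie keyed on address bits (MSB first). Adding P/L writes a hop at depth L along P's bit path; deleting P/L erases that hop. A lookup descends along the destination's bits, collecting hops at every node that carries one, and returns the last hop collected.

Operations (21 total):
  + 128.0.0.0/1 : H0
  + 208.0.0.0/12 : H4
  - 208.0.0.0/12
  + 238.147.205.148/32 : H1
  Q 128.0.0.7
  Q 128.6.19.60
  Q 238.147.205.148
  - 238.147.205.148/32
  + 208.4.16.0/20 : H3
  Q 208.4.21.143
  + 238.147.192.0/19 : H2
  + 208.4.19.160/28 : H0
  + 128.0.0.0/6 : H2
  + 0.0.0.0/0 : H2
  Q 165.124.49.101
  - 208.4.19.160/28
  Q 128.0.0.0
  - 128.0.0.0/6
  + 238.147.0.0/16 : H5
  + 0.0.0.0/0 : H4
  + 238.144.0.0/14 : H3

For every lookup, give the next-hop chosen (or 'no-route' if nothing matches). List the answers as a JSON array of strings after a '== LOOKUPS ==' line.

Trace:
  add 128.0.0.0/1 -> H0 at depth 1
  add 208.0.0.0/12 -> H4 at depth 12
  del 208.0.0.0/12 (clear depth 12)
  add 238.147.205.148/32 -> H1 at depth 32
  ? 128.0.0.7  path d0:-→d1:H0  best=H0
  ? 128.6.19.60  path d0:-→d1:H0  best=H0
  ? 238.147.205.148  path d0:-→d1:H0→d2:-→d3:-→d4:-→d5:-→d6:-→d7:-→d8:-→d9:-→d10:-→d11:-→d12:-→d13:-→d14:-→d15:-→d16:-→d17:-→d18:-→d19:-→d20:-→d21:-→d22:-→d23:-→d24:-→d25:-→d26:-→d27:-→d28:-→d29:-→d30:-→d31:-→d32:H1  best=H1
  del 238.147.205.148/32 (clear depth 32)
  add 208.4.16.0/20 -> H3 at depth 20
  ? 208.4.21.143  path d0:-→d1:H0→d2:-→d3:-→d4:-→d5:-→d6:-→d7:-→d8:-→d9:-→d10:-→d11:-→d12:-→d13:-→d14:-→d15:-→d16:-→d17:-→d18:-→d19:-→d20:H3  best=H3
  add 238.147.192.0/19 -> H2 at depth 19
  add 208.4.19.160/28 -> H0 at depth 28
  add 128.0.0.0/6 -> H2 at depth 6
  add 0.0.0.0/0 -> H2 at depth 0
  ? 165.124.49.101  path d0:H2→d1:H0→d2:-  best=H0
  del 208.4.19.160/28 (clear depth 28)
  ? 128.0.0.0  path d0:H2→d1:H0→d2:-→d3:-→d4:-→d5:-→d6:H2  best=H2
  del 128.0.0.0/6 (clear depth 6)
  add 238.147.0.0/16 -> H5 at depth 16
  add 0.0.0.0/0 -> H4 at depth 0
  add 238.144.0.0/14 -> H3 at depth 14

== LOOKUPS ==
["H0","H0","H1","H3","H0","H2"]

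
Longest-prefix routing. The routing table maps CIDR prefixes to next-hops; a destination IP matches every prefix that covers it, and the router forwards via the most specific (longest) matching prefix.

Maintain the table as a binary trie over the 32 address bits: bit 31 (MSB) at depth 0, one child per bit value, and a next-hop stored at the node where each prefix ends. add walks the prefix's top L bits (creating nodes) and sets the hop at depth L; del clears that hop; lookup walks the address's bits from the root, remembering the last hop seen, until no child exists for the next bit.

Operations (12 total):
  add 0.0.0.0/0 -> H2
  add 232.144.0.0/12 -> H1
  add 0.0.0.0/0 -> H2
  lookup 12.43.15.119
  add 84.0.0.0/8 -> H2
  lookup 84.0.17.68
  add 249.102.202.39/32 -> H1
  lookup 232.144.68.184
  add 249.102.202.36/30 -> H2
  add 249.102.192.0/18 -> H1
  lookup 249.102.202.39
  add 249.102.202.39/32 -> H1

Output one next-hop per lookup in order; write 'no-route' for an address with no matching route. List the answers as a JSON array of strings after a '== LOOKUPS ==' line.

Apply in order:
  + 0.0.0.0/0 (H2) depth=0
  + 232.144.0.0/12 (H1) depth=12
  + 0.0.0.0/0 (H2) depth=0
  lookup 12.43.15.119: bits ε walk d0:H2 -> H2
  + 84.0.0.0/8 (H2) depth=8
  lookup 84.0.17.68: bits 01010100 walk d0:H2→d1:-→d2:-→d3:-→d4:-→d5:-→d6:-→d7:-→d8:H2 -> H2
  + 249.102.202.39/32 (H1) depth=32
  lookup 232.144.68.184: bits 111010001001 walk d0:H2→d1:-→d2:-→d3:-→d4:-→d5:-→d6:-→d7:-→d8:-→d9:-→d10:-→d11:-→d12:H1 -> H1
  + 249.102.202.36/30 (H2) depth=30
  + 249.102.192.0/18 (H1) depth=18
  lookup 249.102.202.39: bits 11111001011001101100101000100111 walk d0:H2→d1:-→d2:-→d3:-→d4:-→d5:-→d6:-→d7:-→d8:-→d9:-→d10:-→d11:-→d12:-→d13:-→d14:-→d15:-→d16:-→d17:-→d18:H1→d19:-→d20:-→d21:-→d22:-→d23:-→d24:-→d25:-→d26:-→d27:-→d28:-→d29:-→d30:H2→d31:-→d32:H1 -> H1
  + 249.102.202.39/32 (H1) depth=32

== LOOKUPS ==
["H2","H2","H1","H1"]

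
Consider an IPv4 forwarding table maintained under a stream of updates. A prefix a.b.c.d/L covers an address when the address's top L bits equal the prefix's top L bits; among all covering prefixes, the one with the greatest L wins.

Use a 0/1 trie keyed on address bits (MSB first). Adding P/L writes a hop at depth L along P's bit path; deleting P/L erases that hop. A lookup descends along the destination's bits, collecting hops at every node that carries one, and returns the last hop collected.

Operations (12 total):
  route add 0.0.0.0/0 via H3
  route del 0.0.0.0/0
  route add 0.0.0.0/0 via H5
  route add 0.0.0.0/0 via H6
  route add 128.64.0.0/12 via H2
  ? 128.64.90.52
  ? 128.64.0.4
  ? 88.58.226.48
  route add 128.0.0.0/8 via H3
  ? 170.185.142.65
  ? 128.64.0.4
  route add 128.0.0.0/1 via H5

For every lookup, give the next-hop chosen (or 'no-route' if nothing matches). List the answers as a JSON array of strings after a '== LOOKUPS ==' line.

Process each operation:
  + 0.0.0.0/0 (H3) depth=0
  del 0.0.0.0/0 (clear depth 0)
  + 0.0.0.0/0 (H5) depth=0
  + 0.0.0.0/0 (H6) depth=0
  + 128.64.0.0/12 (H2) depth=12
  lookup 128.64.90.52: bits 100000000100 walk d0:H6→d1:-→d2:-→d3:-→d4:-→d5:-→d6:-→d7:-→d8:-→d9:-→d10:-→d11:-→d12:H2 -> H2
  lookup 128.64.0.4: bits 100000000100 walk d0:H6→d1:-→d2:-→d3:-→d4:-→d5:-→d6:-→d7:-→d8:-→d9:-→d10:-→d11:-→d12:H2 -> H2
  lookup 88.58.226.48: bits ε walk d0:H6 -> H6
  + 128.0.0.0/8 (H3) depth=8
  lookup 170.185.142.65: bits 10 walk d0:H6→d1:-→d2:- -> H6
  lookup 128.64.0.4: bits 100000000100 walk d0:H6→d1:-→d2:-→d3:-→d4:-→d5:-→d6:-→d7:-→d8:H3→d9:-→d10:-→d11:-→d12:H2 -> H2
  + 128.0.0.0/1 (H5) depth=1

== LOOKUPS ==
["H2","H2","H6","H6","H2"]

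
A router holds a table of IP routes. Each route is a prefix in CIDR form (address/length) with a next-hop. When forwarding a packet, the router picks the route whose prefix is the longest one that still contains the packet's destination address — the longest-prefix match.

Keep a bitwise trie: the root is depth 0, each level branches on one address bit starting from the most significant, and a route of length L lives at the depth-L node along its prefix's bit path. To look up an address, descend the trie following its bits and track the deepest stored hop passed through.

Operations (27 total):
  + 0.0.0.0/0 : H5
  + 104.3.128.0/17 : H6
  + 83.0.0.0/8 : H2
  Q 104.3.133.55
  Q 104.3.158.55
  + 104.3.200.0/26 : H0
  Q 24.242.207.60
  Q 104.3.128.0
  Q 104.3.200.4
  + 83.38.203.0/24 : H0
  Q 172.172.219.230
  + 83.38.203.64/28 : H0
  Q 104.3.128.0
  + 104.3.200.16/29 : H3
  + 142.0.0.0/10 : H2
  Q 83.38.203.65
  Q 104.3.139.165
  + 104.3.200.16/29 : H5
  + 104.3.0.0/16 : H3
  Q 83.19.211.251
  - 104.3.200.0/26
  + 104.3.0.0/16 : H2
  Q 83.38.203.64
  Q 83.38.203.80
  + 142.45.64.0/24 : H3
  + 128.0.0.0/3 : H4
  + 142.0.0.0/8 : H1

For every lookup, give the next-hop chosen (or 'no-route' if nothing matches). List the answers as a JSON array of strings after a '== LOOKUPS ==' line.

Apply in order:
  + 0.0.0.0/0 (H5) depth=0
  + 104.3.128.0/17 (H6) depth=17
  + 83.0.0.0/8 (H2) depth=8
  lookup 104.3.133.55: bits 01101000000000111 walk d0:H5→d1:-→d2:-→d3:-→d4:-→d5:-→d6:-→d7:-→d8:-→d9:-→d10:-→d11:-→d12:-→d13:-→d14:-→d15:-→d16:-→d17:H6 -> H6
  lookup 104.3.158.55: bits 01101000000000111 walk d0:H5→d1:-→d2:-→d3:-→d4:-→d5:-→d6:-→d7:-→d8:-→d9:-→d10:-→d11:-→d12:-→d13:-→d14:-→d15:-→d16:-→d17:H6 -> H6
  + 104.3.200.0/26 (H0) depth=26
  lookup 24.242.207.60: bits 0 walk d0:H5→d1:- -> H5
  lookup 104.3.128.0: bits 01101000000000111 walk d0:H5→d1:-→d2:-→d3:-→d4:-→d5:-→d6:-→d7:-→d8:-→d9:-→d10:-→d11:-→d12:-→d13:-→d14:-→d15:-→d16:-→d17:H6 -> H6
  lookup 104.3.200.4: bits 01101000000000111100100000 walk d0:H5→d1:-→d2:-→d3:-→d4:-→d5:-→d6:-→d7:-→d8:-→d9:-→d10:-→d11:-→d12:-→d13:-→d14:-→d15:-→d16:-→d17:H6→d18:-→d19:-→d20:-→d21:-→d22:-→d23:-→d24:-→d25:-→d26:H0 -> H0
  + 83.38.203.0/24 (H0) depth=24
  lookup 172.172.219.230: bits ε walk d0:H5 -> H5
  + 83.38.203.64/28 (H0) depth=28
  lookup 104.3.128.0: bits 01101000000000111 walk d0:H5→d1:-→d2:-→d3:-→d4:-→d5:-→d6:-→d7:-→d8:-→d9:-→d10:-→d11:-→d12:-→d13:-→d14:-→d15:-→d16:-→d17:H6 -> H6
  + 104.3.200.16/29 (H3) depth=29
  + 142.0.0.0/10 (H2) depth=10
  lookup 83.38.203.65: bits 0101001100100110110010110100 walk d0:H5→d1:-→d2:-→d3:-→d4:-→d5:-→d6:-→d7:-→d8:H2→d9:-→d10:-→d11:-→d12:-→d13:-→d14:-→d15:-→d16:-→d17:-→d18:-→d19:-→d20:-→d21:-→d22:-→d23:-→d24:H0→d25:-→d26:-→d27:-→d28:H0 -> H0
  lookup 104.3.139.165: bits 01101000000000111 walk d0:H5→d1:-→d2:-→d3:-→d4:-→d5:-→d6:-→d7:-→d8:-→d9:-→d10:-→d11:-→d12:-→d13:-→d14:-→d15:-→d16:-→d17:H6 -> H6
  + 104.3.200.16/29 (H5) depth=29
  + 104.3.0.0/16 (H3) depth=16
  lookup 83.19.211.251: bits 0101001100 walk d0:H5→d1:-→d2:-→d3:-→d4:-→d5:-→d6:-→d7:-→d8:H2→d9:-→d10:- -> H2
  - 104.3.200.0/26 clear@26
  + 104.3.0.0/16 (H2) depth=16
  lookup 83.38.203.64: bits 0101001100100110110010110100 walk d0:H5→d1:-→d2:-→d3:-→d4:-→d5:-→d6:-→d7:-→d8:H2→d9:-→d10:-→d11:-→d12:-→d13:-→d14:-→d15:-→d16:-→d17:-→d18:-→d19:-→d20:-→d21:-→d22:-→d23:-→d24:H0→d25:-→d26:-→d27:-→d28:H0 -> H0
  lookup 83.38.203.80: bits 010100110010011011001011010 walk d0:H5→d1:-→d2:-→d3:-→d4:-→d5:-→d6:-→d7:-→d8:H2→d9:-→d10:-→d11:-→d12:-→d13:-→d14:-→d15:-→d16:-→d17:-→d18:-→d19:-→d20:-→d21:-→d22:-→d23:-→d24:H0→d25:-→d26:-→d27:- -> H0
  + 142.45.64.0/24 (H3) depth=24
  + 128.0.0.0/3 (H4) depth=3
  + 142.0.0.0/8 (H1) depth=8

== LOOKUPS ==
["H6","H6","H5","H6","H0","H5","H6","H0","H6","H2","H0","H0"]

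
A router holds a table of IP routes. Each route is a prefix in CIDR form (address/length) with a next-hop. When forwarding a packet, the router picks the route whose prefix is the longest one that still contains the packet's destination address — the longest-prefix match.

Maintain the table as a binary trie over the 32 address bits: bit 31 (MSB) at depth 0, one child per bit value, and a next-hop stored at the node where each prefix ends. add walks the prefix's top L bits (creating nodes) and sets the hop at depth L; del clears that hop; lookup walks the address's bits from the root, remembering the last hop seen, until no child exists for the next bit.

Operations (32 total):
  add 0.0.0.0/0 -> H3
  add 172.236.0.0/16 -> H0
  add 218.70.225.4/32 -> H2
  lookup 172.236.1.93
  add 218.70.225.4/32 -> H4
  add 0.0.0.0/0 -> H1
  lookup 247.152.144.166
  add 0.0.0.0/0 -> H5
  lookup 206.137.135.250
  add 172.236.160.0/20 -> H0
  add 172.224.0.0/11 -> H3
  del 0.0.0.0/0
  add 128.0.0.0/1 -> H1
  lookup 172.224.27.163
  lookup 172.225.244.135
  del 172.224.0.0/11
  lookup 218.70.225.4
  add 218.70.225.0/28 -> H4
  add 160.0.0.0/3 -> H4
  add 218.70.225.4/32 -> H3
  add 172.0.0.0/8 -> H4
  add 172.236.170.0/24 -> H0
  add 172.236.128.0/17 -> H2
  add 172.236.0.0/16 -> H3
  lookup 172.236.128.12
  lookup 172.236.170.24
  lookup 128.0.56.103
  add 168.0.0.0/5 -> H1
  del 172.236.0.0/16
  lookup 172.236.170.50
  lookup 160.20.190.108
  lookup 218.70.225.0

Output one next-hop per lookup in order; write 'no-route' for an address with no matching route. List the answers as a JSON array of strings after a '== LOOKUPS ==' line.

Process each operation:
  add 0.0.0.0/0 -> H3 at depth 0
  add 172.236.0.0/16 -> H0 at depth 16
  add 218.70.225.4/32 -> H2 at depth 32
  lookup 172.236.1.93: bits 1010110011101100 walk d0:H3→d1:-→d2:-→d3:-→d4:-→d5:-→d6:-→d7:-→d8:-→d9:-→d10:-→d11:-→d12:-→d13:-→d14:-→d15:-→d16:H0 -> H0
  add 218.70.225.4/32 -> H4 at depth 32
  add 0.0.0.0/0 -> H1 at depth 0
  lookup 247.152.144.166: bits 11 walk d0:H1→d1:-→d2:- -> H1
  add 0.0.0.0/0 -> H5 at depth 0
  lookup 206.137.135.250: bits 110 walk d0:H5→d1:-→d2:-→d3:- -> H5
  add 172.236.160.0/20 -> H0 at depth 20
  add 172.224.0.0/11 -> H3 at depth 11
  del 0.0.0.0/0 (clear depth 0)
  add 128.0.0.0/1 -> H1 at depth 1
  lookup 172.224.27.163: bits 101011001110 walk d0:-→d1:H1→d2:-→d3:-→d4:-→d5:-→d6:-→d7:-→d8:-→d9:-→d10:-→d11:H3→d12:- -> H3
  lookup 172.225.244.135: bits 101011001110 walk d0:-→d1:H1→d2:-→d3:-→d4:-→d5:-→d6:-→d7:-→d8:-→d9:-→d10:-→d11:H3→d12:- -> H3
  del 172.224.0.0/11 (clear depth 11)
  lookup 218.70.225.4: bits 11011010010001101110000100000100 walk d0:-→d1:H1→d2:-→d3:-→d4:-→d5:-→d6:-→d7:-→d8:-→d9:-→d10:-→d11:-→d12:-→d13:-→d14:-→d15:-→d16:-→d17:-→d18:-→d19:-→d20:-→d21:-→d22:-→d23:-→d24:-→d25:-→d26:-→d27:-→d28:-→d29:-→d30:-→d31:-→d32:H4 -> H4
  add 218.70.225.0/28 -> H4 at depth 28
  add 160.0.0.0/3 -> H4 at depth 3
  add 218.70.225.4/32 -> H3 at depth 32
  add 172.0.0.0/8 -> H4 at depth 8
  add 172.236.170.0/24 -> H0 at depth 24
  add 172.236.128.0/17 -> H2 at depth 17
  add 172.236.0.0/16 -> H3 at depth 16
  lookup 172.236.128.12: bits 101011001110110010 walk d0:-→d1:H1→d2:-→d3:H4→d4:-→d5:-→d6:-→d7:-→d8:H4→d9:-→d10:-→d11:-→d12:-→d13:-→d14:-→d15:-→d16:H3→d17:H2→d18:- -> H2
  lookup 172.236.170.24: bits 101011001110110010101010 walk d0:-→d1:H1→d2:-→d3:H4→d4:-→d5:-→d6:-→d7:-→d8:H4→d9:-→d10:-→d11:-→d12:-→d13:-→d14:-→d15:-→d16:H3→d17:H2→d18:-→d19:-→d20:H0→d21:-→d22:-→d23:-→d24:H0 -> H0
  lookup 128.0.56.103: bits 10 walk d0:-→d1:H1→d2:- -> H1
  add 168.0.0.0/5 -> H1 at depth 5
  del 172.236.0.0/16 (clear depth 16)
  lookup 172.236.170.50: bits 101011001110110010101010 walk d0:-→d1:H1→d2:-→d3:H4→d4:-→d5:H1→d6:-→d7:-→d8:H4→d9:-→d10:-→d11:-→d12:-→d13:-→d14:-→d15:-→d16:-→d17:H2→d18:-→d19:-→d20:H0→d21:-→d22:-→d23:-→d24:H0 -> H0
  lookup 160.20.190.108: bits 1010 walk d0:-→d1:H1→d2:-→d3:H4→d4:- -> H4
  lookup 218.70.225.0: bits 11011010010001101110000100000 walk d0:-→d1:H1→d2:-→d3:-→d4:-→d5:-→d6:-→d7:-→d8:-→d9:-→d10:-→d11:-→d12:-→d13:-→d14:-→d15:-→d16:-→d17:-→d18:-→d19:-→d20:-→d21:-→d22:-→d23:-→d24:-→d25:-→d26:-→d27:-→d28:H4→d29:- -> H4

== LOOKUPS ==
["H0","H1","H5","H3","H3","H4","H2","H0","H1","H0","H4","H4"]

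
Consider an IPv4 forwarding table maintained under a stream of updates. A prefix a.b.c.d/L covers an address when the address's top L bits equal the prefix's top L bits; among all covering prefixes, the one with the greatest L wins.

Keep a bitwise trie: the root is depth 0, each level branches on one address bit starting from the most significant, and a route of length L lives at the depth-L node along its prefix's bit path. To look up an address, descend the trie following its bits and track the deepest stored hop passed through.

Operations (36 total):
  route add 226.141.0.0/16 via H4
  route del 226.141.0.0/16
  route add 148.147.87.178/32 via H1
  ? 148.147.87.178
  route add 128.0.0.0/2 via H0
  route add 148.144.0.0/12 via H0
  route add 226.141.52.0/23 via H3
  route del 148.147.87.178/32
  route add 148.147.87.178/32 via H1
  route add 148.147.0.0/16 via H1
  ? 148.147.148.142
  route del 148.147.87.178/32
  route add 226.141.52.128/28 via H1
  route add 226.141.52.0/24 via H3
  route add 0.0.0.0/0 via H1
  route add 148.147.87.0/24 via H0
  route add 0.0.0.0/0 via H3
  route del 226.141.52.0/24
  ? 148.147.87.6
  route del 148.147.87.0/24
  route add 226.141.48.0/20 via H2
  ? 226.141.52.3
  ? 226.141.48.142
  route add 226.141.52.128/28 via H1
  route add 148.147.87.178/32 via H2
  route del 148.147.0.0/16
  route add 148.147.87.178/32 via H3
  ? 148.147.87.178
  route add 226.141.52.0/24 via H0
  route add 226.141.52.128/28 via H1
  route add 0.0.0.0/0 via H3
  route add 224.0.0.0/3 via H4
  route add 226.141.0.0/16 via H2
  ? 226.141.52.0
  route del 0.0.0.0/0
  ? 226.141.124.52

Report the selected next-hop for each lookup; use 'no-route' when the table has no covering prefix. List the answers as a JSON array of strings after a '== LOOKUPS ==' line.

Apply in order:
  add 226.141.0.0/16 -> H4 at depth 16
  - 226.141.0.0/16 clear@16
  add 148.147.87.178/32 -> H1 at depth 32
  ? 148.147.87.178  path d0:-→d1:-→d2:-→d3:-→d4:-→d5:-→d6:-→d7:-→d8:-→d9:-→d10:-→d11:-→d12:-→d13:-→d14:-→d15:-→d16:-→d17:-→d18:-→d19:-→d20:-→d21:-→d22:-→d23:-→d24:-→d25:-→d26:-→d27:-→d28:-→d29:-→d30:-→d31:-→d32:H1  best=H1
  add 128.0.0.0/2 -> H0 at depth 2
  add 148.144.0.0/12 -> H0 at depth 12
  add 226.141.52.0/23 -> H3 at depth 23
  - 148.147.87.178/32 clear@32
  add 148.147.87.178/32 -> H1 at depth 32
  add 148.147.0.0/16 -> H1 at depth 16
  ? 148.147.148.142  path d0:-→d1:-→d2:H0→d3:-→d4:-→d5:-→d6:-→d7:-→d8:-→d9:-→d10:-→d11:-→d12:H0→d13:-→d14:-→d15:-→d16:H1  best=H1
  - 148.147.87.178/32 clear@32
  add 226.141.52.128/28 -> H1 at depth 28
  add 226.141.52.0/24 -> H3 at depth 24
  add 0.0.0.0/0 -> H1 at depth 0
  add 148.147.87.0/24 -> H0 at depth 24
  add 0.0.0.0/0 -> H3 at depth 0
  - 226.141.52.0/24 clear@24
  ? 148.147.87.6  path d0:H3→d1:-→d2:H0→d3:-→d4:-→d5:-→d6:-→d7:-→d8:-→d9:-→d10:-→d11:-→d12:H0→d13:-→d14:-→d15:-→d16:H1→d17:-→d18:-→d19:-→d20:-→d21:-→d22:-→d23:-→d24:H0  best=H0
  - 148.147.87.0/24 clear@24
  add 226.141.48.0/20 -> H2 at depth 20
  ? 226.141.52.3  path d0:H3→d1:-→d2:-→d3:-→d4:-→d5:-→d6:-→d7:-→d8:-→d9:-→d10:-→d11:-→d12:-→d13:-→d14:-→d15:-→d16:-→d17:-→d18:-→d19:-→d20:H2→d21:-→d22:-→d23:H3→d24:-  best=H3
  ? 226.141.48.142  path d0:H3→d1:-→d2:-→d3:-→d4:-→d5:-→d6:-→d7:-→d8:-→d9:-→d10:-→d11:-→d12:-→d13:-→d14:-→d15:-→d16:-→d17:-→d18:-→d19:-→d20:H2→d21:-  best=H2
  add 226.141.52.128/28 -> H1 at depth 28
  add 148.147.87.178/32 -> H2 at depth 32
  - 148.147.0.0/16 clear@16
  add 148.147.87.178/32 -> H3 at depth 32
  ? 148.147.87.178  path d0:H3→d1:-→d2:H0→d3:-→d4:-→d5:-→d6:-→d7:-→d8:-→d9:-→d10:-→d11:-→d12:H0→d13:-→d14:-→d15:-→d16:-→d17:-→d18:-→d19:-→d20:-→d21:-→d22:-→d23:-→d24:-→d25:-→d26:-→d27:-→d28:-→d29:-→d30:-→d31:-→d32:H3  best=H3
  add 226.141.52.0/24 -> H0 at depth 24
  add 226.141.52.128/28 -> H1 at depth 28
  add 0.0.0.0/0 -> H3 at depth 0
  add 224.0.0.0/3 -> H4 at depth 3
  add 226.141.0.0/16 -> H2 at depth 16
  ? 226.141.52.0  path d0:H3→d1:-→d2:-→d3:H4→d4:-→d5:-→d6:-→d7:-→d8:-→d9:-→d10:-→d11:-→d12:-→d13:-→d14:-→d15:-→d16:H2→d17:-→d18:-→d19:-→d20:H2→d21:-→d22:-→d23:H3→d24:H0  best=H0
  - 0.0.0.0/0 clear@0
  ? 226.141.124.52  path d0:-→d1:-→d2:-→d3:H4→d4:-→d5:-→d6:-→d7:-→d8:-→d9:-→d10:-→d11:-→d12:-→d13:-→d14:-→d15:-→d16:H2→d17:-  best=H2

== LOOKUPS ==
["H1","H1","H0","H3","H2","H3","H0","H2"]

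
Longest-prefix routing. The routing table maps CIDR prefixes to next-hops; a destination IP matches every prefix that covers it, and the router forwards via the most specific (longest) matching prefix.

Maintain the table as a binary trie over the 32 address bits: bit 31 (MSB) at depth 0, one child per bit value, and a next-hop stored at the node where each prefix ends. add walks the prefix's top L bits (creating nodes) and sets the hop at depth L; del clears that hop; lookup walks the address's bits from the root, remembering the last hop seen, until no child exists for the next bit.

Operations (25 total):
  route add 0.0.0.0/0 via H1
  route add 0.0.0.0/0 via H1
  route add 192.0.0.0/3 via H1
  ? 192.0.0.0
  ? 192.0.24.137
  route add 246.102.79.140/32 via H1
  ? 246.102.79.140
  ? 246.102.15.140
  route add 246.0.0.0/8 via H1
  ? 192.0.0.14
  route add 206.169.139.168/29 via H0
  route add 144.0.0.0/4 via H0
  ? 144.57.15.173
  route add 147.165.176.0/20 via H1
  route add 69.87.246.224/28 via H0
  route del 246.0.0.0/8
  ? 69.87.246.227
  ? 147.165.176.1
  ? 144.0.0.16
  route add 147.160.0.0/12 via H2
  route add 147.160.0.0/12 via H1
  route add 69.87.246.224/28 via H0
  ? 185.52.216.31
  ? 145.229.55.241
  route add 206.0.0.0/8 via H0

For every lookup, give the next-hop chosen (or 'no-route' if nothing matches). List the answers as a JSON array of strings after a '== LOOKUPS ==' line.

Apply in order:
  + 0.0.0.0/0 (H1) depth=0
  + 0.0.0.0/0 (H1) depth=0
  + 192.0.0.0/3 (H1) depth=3
  Q 192.0.0.0: descend 110 ; hops seen [H1,H1] ; pick H1
  Q 192.0.24.137: descend 110 ; hops seen [H1,H1] ; pick H1
  + 246.102.79.140/32 (H1) depth=32
  Q 246.102.79.140: descend 11110110011001100100111110001100 ; hops seen [H1,H1] ; pick H1
  Q 246.102.15.140: descend 11110110011001100 ; hops seen [H1] ; pick H1
  + 246.0.0.0/8 (H1) depth=8
  Q 192.0.0.14: descend 110 ; hops seen [H1,H1] ; pick H1
  + 206.169.139.168/29 (H0) depth=29
  + 144.0.0.0/4 (H0) depth=4
  Q 144.57.15.173: descend 1001 ; hops seen [H1,H0] ; pick H0
  + 147.165.176.0/20 (H1) depth=20
  + 69.87.246.224/28 (H0) depth=28
  - 246.0.0.0/8 clear@8
  Q 69.87.246.227: descend 0100010101010111111101101110 ; hops seen [H1,H0] ; pick H0
  Q 147.165.176.1: descend 10010011101001011011 ; hops seen [H1,H0,H1] ; pick H1
  Q 144.0.0.16: descend 100100 ; hops seen [H1,H0] ; pick H0
  + 147.160.0.0/12 (H2) depth=12
  + 147.160.0.0/12 (H1) depth=12
  + 69.87.246.224/28 (H0) depth=28
  Q 185.52.216.31: descend 10 ; hops seen [H1] ; pick H1
  Q 145.229.55.241: descend 100100 ; hops seen [H1,H0] ; pick H0
  + 206.0.0.0/8 (H0) depth=8

== LOOKUPS ==
["H1","H1","H1","H1","H1","H0","H0","H1","H0","H1","H0"]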